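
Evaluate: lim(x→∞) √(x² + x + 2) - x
This is an ∞-∞ indeterminate form.

Combine fractions or rationalize to convert ∞-∞ to 0/0 form:
  lim(x→∞) √(x² + x + 2) - x = 1/2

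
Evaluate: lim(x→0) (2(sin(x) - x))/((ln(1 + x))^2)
This is a 0/0 indeterminate form.

Apply L'Hôpital's rule: differentiate numerator and denominator separately.
  f(x) = -2·x + 2·sin(x)   ⇒   f'(x) = 2·cos(x) - 2
  g(x) = ln(x + 1)^2   ⇒   g'(x) = 2·ln(x + 1)/(x + 1)
  lim(x→0) f'(x)/g'(x) = lim(x→0) (2·cos(x) - 2)/(2·ln(x + 1)/(x + 1))
  = 0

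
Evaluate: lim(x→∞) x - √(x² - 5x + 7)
This is an ∞-∞ indeterminate form.

Combine fractions or rationalize to convert ∞-∞ to 0/0 form:
  lim(x→∞) x - √(x² - 5x + 7) = 5/2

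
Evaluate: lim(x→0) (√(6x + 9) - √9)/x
This is a standard limit.

Factor or rationalize the expression:
  lim(x→0) (√(6x + 9) - √9)/x = 1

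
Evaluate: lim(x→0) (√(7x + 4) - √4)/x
This is a standard limit.

Factor or rationalize the expression:
  lim(x→0) (√(7x + 4) - √4)/x = 7/4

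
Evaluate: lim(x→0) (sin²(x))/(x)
This is a 0/0 indeterminate form.

Apply L'Hôpital's rule: differentiate numerator and denominator separately.
  f(x) = sin(x)^2   ⇒   f'(x) = 2·sin(x)·cos(x)
  g(x) = x   ⇒   g'(x) = 1
  lim(x→0) f'(x)/g'(x) = lim(x→0) (2·sin(x)·cos(x))/(1)
  = 0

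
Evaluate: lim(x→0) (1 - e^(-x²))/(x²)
This is a 0/0 indeterminate form.

Apply L'Hôpital's rule: differentiate numerator and denominator separately.
  f(x) = 1 - e^(-x^2)   ⇒   f'(x) = 2·x·e^(-x^2)
  g(x) = x^2   ⇒   g'(x) = 2·x
  lim(x→0) f'(x)/g'(x) = lim(x→0) (2·x·e^(-x^2))/(2·x)
  = 1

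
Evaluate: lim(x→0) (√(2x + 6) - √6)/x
This is a standard limit.

Factor or rationalize the expression:
  lim(x→0) (√(2x + 6) - √6)/x = sqrt(6)/6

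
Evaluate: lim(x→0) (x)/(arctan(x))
This is a 0/0 indeterminate form.

Apply L'Hôpital's rule: differentiate numerator and denominator separately.
  f(x) = x   ⇒   f'(x) = 1
  g(x) = atan(x)   ⇒   g'(x) = 1/(x^2 + 1)
  lim(x→0) f'(x)/g'(x) = lim(x→0) (1)/(1/(x^2 + 1))
  = 1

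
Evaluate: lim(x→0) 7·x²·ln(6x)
This is a 0·∞ indeterminate form.

Rewrite 0·∞ as a quotient (0/0 or ∞/∞ form), then apply L'Hôpital's rule:
  lim(x→0) 7·x²·ln(6x) = 0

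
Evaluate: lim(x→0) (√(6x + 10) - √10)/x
This is a standard limit.

Factor or rationalize the expression:
  lim(x→0) (√(6x + 10) - √10)/x = 3·sqrt(10)/10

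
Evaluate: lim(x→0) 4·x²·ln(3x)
This is a 0·∞ indeterminate form.

Rewrite 0·∞ as a quotient (0/0 or ∞/∞ form), then apply L'Hôpital's rule:
  lim(x→0) 4·x²·ln(3x) = 0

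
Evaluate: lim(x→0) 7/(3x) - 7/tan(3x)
This is an ∞-∞ indeterminate form.

Combine fractions or rationalize to convert ∞-∞ to 0/0 form:
  lim(x→0) 7/(3x) - 7/tan(3x) = 0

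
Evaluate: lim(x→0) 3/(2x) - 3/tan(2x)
This is an ∞-∞ indeterminate form.

Combine fractions or rationalize to convert ∞-∞ to 0/0 form:
  lim(x→0) 3/(2x) - 3/tan(2x) = 0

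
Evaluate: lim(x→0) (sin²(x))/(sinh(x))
This is a 0/0 indeterminate form.

Apply L'Hôpital's rule: differentiate numerator and denominator separately.
  f(x) = sin(x)^2   ⇒   f'(x) = 2·sin(x)·cos(x)
  g(x) = sinh(x)   ⇒   g'(x) = cosh(x)
  lim(x→0) f'(x)/g'(x) = lim(x→0) (2·sin(x)·cos(x))/(cosh(x))
  = 0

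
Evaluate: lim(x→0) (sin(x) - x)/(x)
This is a 0/0 indeterminate form.

Apply L'Hôpital's rule: differentiate numerator and denominator separately.
  f(x) = -x + sin(x)   ⇒   f'(x) = cos(x) - 1
  g(x) = x   ⇒   g'(x) = 1
  lim(x→0) f'(x)/g'(x) = lim(x→0) (cos(x) - 1)/(1)
  = 0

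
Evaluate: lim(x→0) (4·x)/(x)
This is a 0/0 indeterminate form.

Apply L'Hôpital's rule: differentiate numerator and denominator separately.
  f(x) = 4·x   ⇒   f'(x) = 4
  g(x) = x   ⇒   g'(x) = 1
  lim(x→0) f'(x)/g'(x) = lim(x→0) (4)/(1)
  = 4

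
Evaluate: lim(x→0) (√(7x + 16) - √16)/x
This is a standard limit.

Factor or rationalize the expression:
  lim(x→0) (√(7x + 16) - √16)/x = 7/8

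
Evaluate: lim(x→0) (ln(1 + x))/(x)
This is a 0/0 indeterminate form.

Apply L'Hôpital's rule: differentiate numerator and denominator separately.
  f(x) = ln(x + 1)   ⇒   f'(x) = 1/(x + 1)
  g(x) = x   ⇒   g'(x) = 1
  lim(x→0) f'(x)/g'(x) = lim(x→0) (1/(x + 1))/(1)
  = 1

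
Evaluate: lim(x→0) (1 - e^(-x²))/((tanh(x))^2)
This is a 0/0 indeterminate form.

Apply L'Hôpital's rule: differentiate numerator and denominator separately.
  f(x) = 1 - e^(-x^2)   ⇒   f'(x) = 2·x·e^(-x^2)
  g(x) = tanh(x)^2   ⇒   g'(x) = (2 - 2·tanh(x)^2)·tanh(x)
  lim(x→0) f'(x)/g'(x) = lim(x→0) (2·x·e^(-x^2))/((2 - 2·tanh(x)^2)·tanh(x))
  = 1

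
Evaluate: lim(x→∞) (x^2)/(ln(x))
This is an ∞/∞ indeterminate form.

Apply L'Hôpital's rule: differentiate numerator and denominator separately.
  f(x) = x^2   ⇒   f'(x) = 2·x
  g(x) = ln(x)   ⇒   g'(x) = 1/x
  lim(x→∞) f'(x)/g'(x) = lim(x→∞) (2·x)/(1/x)
  = ∞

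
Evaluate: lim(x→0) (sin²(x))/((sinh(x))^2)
This is a 0/0 indeterminate form.

Apply L'Hôpital's rule: differentiate numerator and denominator separately.
  f(x) = sin(x)^2   ⇒   f'(x) = 2·sin(x)·cos(x)
  g(x) = sinh(x)^2   ⇒   g'(x) = 2·sinh(x)·cosh(x)
  lim(x→0) f'(x)/g'(x) = lim(x→0) (2·sin(x)·cos(x))/(2·sinh(x)·cosh(x))
  = 1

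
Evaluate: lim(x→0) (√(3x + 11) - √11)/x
This is a standard limit.

Factor or rationalize the expression:
  lim(x→0) (√(3x + 11) - √11)/x = 3·sqrt(11)/22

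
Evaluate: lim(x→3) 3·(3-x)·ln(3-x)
This is a 0·∞ indeterminate form.

Rewrite 0·∞ as a quotient (0/0 or ∞/∞ form), then apply L'Hôpital's rule:
  lim(x→3) 3·(3-x)·ln(3-x) = 0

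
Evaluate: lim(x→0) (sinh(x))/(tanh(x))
This is a 0/0 indeterminate form.

Apply L'Hôpital's rule: differentiate numerator and denominator separately.
  f(x) = sinh(x)   ⇒   f'(x) = cosh(x)
  g(x) = tanh(x)   ⇒   g'(x) = 1 - tanh(x)^2
  lim(x→0) f'(x)/g'(x) = lim(x→0) (cosh(x))/(1 - tanh(x)^2)
  = 1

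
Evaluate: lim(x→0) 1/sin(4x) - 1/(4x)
This is an ∞-∞ indeterminate form.

Combine fractions or rationalize to convert ∞-∞ to 0/0 form:
  lim(x→0) 1/sin(4x) - 1/(4x) = 0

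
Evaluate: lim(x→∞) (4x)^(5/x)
This is an exponential indeterminate form.

For exponential indeterminate forms, take the natural log:
  Let L = lim(x→∞) (4x)^(5/x)
  Then ln(L) = lim(x→∞) [exponent × ln(base)]
  Evaluate using L'Hôpital or standard limits, then exponentiate.
  L = 1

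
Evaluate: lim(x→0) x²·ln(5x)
This is a 0·∞ indeterminate form.

Rewrite 0·∞ as a quotient (0/0 or ∞/∞ form), then apply L'Hôpital's rule:
  lim(x→0) x²·ln(5x) = 0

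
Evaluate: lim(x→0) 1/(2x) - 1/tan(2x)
This is an ∞-∞ indeterminate form.

Combine fractions or rationalize to convert ∞-∞ to 0/0 form:
  lim(x→0) 1/(2x) - 1/tan(2x) = 0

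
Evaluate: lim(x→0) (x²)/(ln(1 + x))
This is a 0/0 indeterminate form.

Apply L'Hôpital's rule: differentiate numerator and denominator separately.
  f(x) = x^2   ⇒   f'(x) = 2·x
  g(x) = ln(x + 1)   ⇒   g'(x) = 1/(x + 1)
  lim(x→0) f'(x)/g'(x) = lim(x→0) (2·x)/(1/(x + 1))
  = 0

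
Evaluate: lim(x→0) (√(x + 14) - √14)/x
This is a standard limit.

Factor or rationalize the expression:
  lim(x→0) (√(x + 14) - √14)/x = sqrt(14)/28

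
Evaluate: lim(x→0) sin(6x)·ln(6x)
This is a 0·∞ indeterminate form.

Rewrite 0·∞ as a quotient (0/0 or ∞/∞ form), then apply L'Hôpital's rule:
  lim(x→0) sin(6x)·ln(6x) = 0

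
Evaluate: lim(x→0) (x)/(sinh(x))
This is a 0/0 indeterminate form.

Apply L'Hôpital's rule: differentiate numerator and denominator separately.
  f(x) = x   ⇒   f'(x) = 1
  g(x) = sinh(x)   ⇒   g'(x) = cosh(x)
  lim(x→0) f'(x)/g'(x) = lim(x→0) (1)/(cosh(x))
  = 1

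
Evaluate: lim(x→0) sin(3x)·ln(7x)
This is a 0·∞ indeterminate form.

Rewrite 0·∞ as a quotient (0/0 or ∞/∞ form), then apply L'Hôpital's rule:
  lim(x→0) sin(3x)·ln(7x) = 0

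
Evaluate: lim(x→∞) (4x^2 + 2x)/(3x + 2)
This is an ∞/∞ indeterminate form.

Apply L'Hôpital's rule: differentiate numerator and denominator separately.
  f(x) = 4·x^2 + 2·x   ⇒   f'(x) = 8·x + 2
  g(x) = 3·x + 2   ⇒   g'(x) = 3
  lim(x→∞) f'(x)/g'(x) = lim(x→∞) (8·x + 2)/(3)
  = ∞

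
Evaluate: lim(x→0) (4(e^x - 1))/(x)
This is a 0/0 indeterminate form.

Apply L'Hôpital's rule: differentiate numerator and denominator separately.
  f(x) = 4·e^(x) - 4   ⇒   f'(x) = 4·e^(x)
  g(x) = x   ⇒   g'(x) = 1
  lim(x→0) f'(x)/g'(x) = lim(x→0) (4·e^(x))/(1)
  = 4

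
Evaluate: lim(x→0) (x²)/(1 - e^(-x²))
This is a 0/0 indeterminate form.

Apply L'Hôpital's rule: differentiate numerator and denominator separately.
  f(x) = x^2   ⇒   f'(x) = 2·x
  g(x) = 1 - e^(-x^2)   ⇒   g'(x) = 2·x·e^(-x^2)
  lim(x→0) f'(x)/g'(x) = lim(x→0) (2·x)/(2·x·e^(-x^2))
  = 1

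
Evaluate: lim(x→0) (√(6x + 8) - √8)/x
This is a standard limit.

Factor or rationalize the expression:
  lim(x→0) (√(6x + 8) - √8)/x = 3·sqrt(2)/4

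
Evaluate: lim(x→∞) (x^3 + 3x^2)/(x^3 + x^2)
This is an ∞/∞ indeterminate form.

Apply L'Hôpital's rule: differentiate numerator and denominator separately.
  f(x) = x^3 + 3·x^2   ⇒   f'(x) = 3·x^2 + 6·x
  g(x) = x^3 + x^2   ⇒   g'(x) = 3·x^2 + 2·x
  lim(x→∞) f'(x)/g'(x) = lim(x→∞) (3·x^2 + 6·x)/(3·x^2 + 2·x)
  = 1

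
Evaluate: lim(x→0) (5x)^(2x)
This is an exponential indeterminate form.

For exponential indeterminate forms, take the natural log:
  Let L = lim(x→0) (5x)^(2x)
  Then ln(L) = lim(x→0) [exponent × ln(base)]
  Evaluate using L'Hôpital or standard limits, then exponentiate.
  L = 1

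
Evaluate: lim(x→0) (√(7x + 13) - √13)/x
This is a standard limit.

Factor or rationalize the expression:
  lim(x→0) (√(7x + 13) - √13)/x = 7·sqrt(13)/26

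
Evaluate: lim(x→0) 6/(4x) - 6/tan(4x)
This is an ∞-∞ indeterminate form.

Combine fractions or rationalize to convert ∞-∞ to 0/0 form:
  lim(x→0) 6/(4x) - 6/tan(4x) = 0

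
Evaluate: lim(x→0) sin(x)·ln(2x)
This is a 0·∞ indeterminate form.

Rewrite 0·∞ as a quotient (0/0 or ∞/∞ form), then apply L'Hôpital's rule:
  lim(x→0) sin(x)·ln(2x) = 0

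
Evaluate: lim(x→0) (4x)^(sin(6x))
This is an exponential indeterminate form.

For exponential indeterminate forms, take the natural log:
  Let L = lim(x→0) (4x)^(sin(6x))
  Then ln(L) = lim(x→0) [exponent × ln(base)]
  Evaluate using L'Hôpital or standard limits, then exponentiate.
  L = 1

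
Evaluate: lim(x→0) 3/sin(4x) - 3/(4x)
This is an ∞-∞ indeterminate form.

Combine fractions or rationalize to convert ∞-∞ to 0/0 form:
  lim(x→0) 3/sin(4x) - 3/(4x) = 0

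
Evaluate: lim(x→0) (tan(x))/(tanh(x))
This is a 0/0 indeterminate form.

Apply L'Hôpital's rule: differentiate numerator and denominator separately.
  f(x) = tan(x)   ⇒   f'(x) = tan(x)^2 + 1
  g(x) = tanh(x)   ⇒   g'(x) = 1 - tanh(x)^2
  lim(x→0) f'(x)/g'(x) = lim(x→0) (tan(x)^2 + 1)/(1 - tanh(x)^2)
  = 1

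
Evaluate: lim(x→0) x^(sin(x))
This is an exponential indeterminate form.

For exponential indeterminate forms, take the natural log:
  Let L = lim(x→0) x^(sin(x))
  Then ln(L) = lim(x→0) [exponent × ln(base)]
  Evaluate using L'Hôpital or standard limits, then exponentiate.
  L = 1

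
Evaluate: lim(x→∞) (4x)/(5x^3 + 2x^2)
This is an ∞/∞ indeterminate form.

Apply L'Hôpital's rule: differentiate numerator and denominator separately.
  f(x) = 4·x   ⇒   f'(x) = 4
  g(x) = 5·x^3 + 2·x^2   ⇒   g'(x) = 15·x^2 + 4·x
  lim(x→∞) f'(x)/g'(x) = lim(x→∞) (4)/(15·x^2 + 4·x)
  = 0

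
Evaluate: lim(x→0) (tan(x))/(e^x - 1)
This is a 0/0 indeterminate form.

Apply L'Hôpital's rule: differentiate numerator and denominator separately.
  f(x) = tan(x)   ⇒   f'(x) = tan(x)^2 + 1
  g(x) = e^(x) - 1   ⇒   g'(x) = e^(x)
  lim(x→0) f'(x)/g'(x) = lim(x→0) (tan(x)^2 + 1)/(e^(x))
  = 1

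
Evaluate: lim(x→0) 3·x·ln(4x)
This is a 0·∞ indeterminate form.

Rewrite 0·∞ as a quotient (0/0 or ∞/∞ form), then apply L'Hôpital's rule:
  lim(x→0) 3·x·ln(4x) = 0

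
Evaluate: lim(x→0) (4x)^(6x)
This is an exponential indeterminate form.

For exponential indeterminate forms, take the natural log:
  Let L = lim(x→0) (4x)^(6x)
  Then ln(L) = lim(x→0) [exponent × ln(base)]
  Evaluate using L'Hôpital or standard limits, then exponentiate.
  L = 1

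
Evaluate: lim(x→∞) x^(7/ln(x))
This is an exponential indeterminate form.

For exponential indeterminate forms, take the natural log:
  Let L = lim(x→∞) x^(7/ln(x))
  Then ln(L) = lim(x→∞) [exponent × ln(base)]
  Evaluate using L'Hôpital or standard limits, then exponentiate.
  L = e^(7)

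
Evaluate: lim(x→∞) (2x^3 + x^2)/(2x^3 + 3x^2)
This is an ∞/∞ indeterminate form.

Apply L'Hôpital's rule: differentiate numerator and denominator separately.
  f(x) = 2·x^3 + x^2   ⇒   f'(x) = 6·x^2 + 2·x
  g(x) = 2·x^3 + 3·x^2   ⇒   g'(x) = 6·x^2 + 6·x
  lim(x→∞) f'(x)/g'(x) = lim(x→∞) (6·x^2 + 2·x)/(6·x^2 + 6·x)
  = 1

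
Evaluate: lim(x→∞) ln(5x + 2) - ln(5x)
This is an ∞-∞ indeterminate form.

Combine fractions or rationalize to convert ∞-∞ to 0/0 form:
  lim(x→∞) ln(5x + 2) - ln(5x) = 0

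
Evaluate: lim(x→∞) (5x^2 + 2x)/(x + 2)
This is an ∞/∞ indeterminate form.

Apply L'Hôpital's rule: differentiate numerator and denominator separately.
  f(x) = 5·x^2 + 2·x   ⇒   f'(x) = 10·x + 2
  g(x) = x + 2   ⇒   g'(x) = 1
  lim(x→∞) f'(x)/g'(x) = lim(x→∞) (10·x + 2)/(1)
  = ∞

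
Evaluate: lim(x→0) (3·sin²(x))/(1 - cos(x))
This is a 0/0 indeterminate form.

Apply L'Hôpital's rule: differentiate numerator and denominator separately.
  f(x) = 3·sin(x)^2   ⇒   f'(x) = 6·sin(x)·cos(x)
  g(x) = 1 - cos(x)   ⇒   g'(x) = sin(x)
  lim(x→0) f'(x)/g'(x) = lim(x→0) (6·sin(x)·cos(x))/(sin(x))
  = 6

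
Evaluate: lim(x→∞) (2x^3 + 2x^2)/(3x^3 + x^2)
This is an ∞/∞ indeterminate form.

Apply L'Hôpital's rule: differentiate numerator and denominator separately.
  f(x) = 2·x^3 + 2·x^2   ⇒   f'(x) = 6·x^2 + 4·x
  g(x) = 3·x^3 + x^2   ⇒   g'(x) = 9·x^2 + 2·x
  lim(x→∞) f'(x)/g'(x) = lim(x→∞) (6·x^2 + 4·x)/(9·x^2 + 2·x)
  = 2/3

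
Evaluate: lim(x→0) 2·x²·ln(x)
This is a 0·∞ indeterminate form.

Rewrite 0·∞ as a quotient (0/0 or ∞/∞ form), then apply L'Hôpital's rule:
  lim(x→0) 2·x²·ln(x) = 0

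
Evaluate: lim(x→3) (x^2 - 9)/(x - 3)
This is a standard limit.

Factor or rationalize the expression:
  lim(x→3) (x^2 - 9)/(x - 3) = 6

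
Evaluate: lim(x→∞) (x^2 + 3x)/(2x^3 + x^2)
This is an ∞/∞ indeterminate form.

Apply L'Hôpital's rule: differentiate numerator and denominator separately.
  f(x) = x^2 + 3·x   ⇒   f'(x) = 2·x + 3
  g(x) = 2·x^3 + x^2   ⇒   g'(x) = 6·x^2 + 2·x
  lim(x→∞) f'(x)/g'(x) = lim(x→∞) (2·x + 3)/(6·x^2 + 2·x)
  = 0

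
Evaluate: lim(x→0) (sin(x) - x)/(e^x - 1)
This is a 0/0 indeterminate form.

Apply L'Hôpital's rule: differentiate numerator and denominator separately.
  f(x) = -x + sin(x)   ⇒   f'(x) = cos(x) - 1
  g(x) = e^(x) - 1   ⇒   g'(x) = e^(x)
  lim(x→0) f'(x)/g'(x) = lim(x→0) (cos(x) - 1)/(e^(x))
  = 0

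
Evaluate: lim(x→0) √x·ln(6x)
This is a 0·∞ indeterminate form.

Rewrite 0·∞ as a quotient (0/0 or ∞/∞ form), then apply L'Hôpital's rule:
  lim(x→0) √x·ln(6x) = 0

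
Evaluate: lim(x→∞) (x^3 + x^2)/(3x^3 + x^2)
This is an ∞/∞ indeterminate form.

Apply L'Hôpital's rule: differentiate numerator and denominator separately.
  f(x) = x^3 + x^2   ⇒   f'(x) = 3·x^2 + 2·x
  g(x) = 3·x^3 + x^2   ⇒   g'(x) = 9·x^2 + 2·x
  lim(x→∞) f'(x)/g'(x) = lim(x→∞) (3·x^2 + 2·x)/(9·x^2 + 2·x)
  = 1/3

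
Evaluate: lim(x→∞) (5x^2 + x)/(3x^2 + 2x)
This is an ∞/∞ indeterminate form.

Apply L'Hôpital's rule: differentiate numerator and denominator separately.
  f(x) = 5·x^2 + x   ⇒   f'(x) = 10·x + 1
  g(x) = 3·x^2 + 2·x   ⇒   g'(x) = 6·x + 2
  lim(x→∞) f'(x)/g'(x) = lim(x→∞) (10·x + 1)/(6·x + 2)
  = 5/3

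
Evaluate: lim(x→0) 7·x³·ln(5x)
This is a 0·∞ indeterminate form.

Rewrite 0·∞ as a quotient (0/0 or ∞/∞ form), then apply L'Hôpital's rule:
  lim(x→0) 7·x³·ln(5x) = 0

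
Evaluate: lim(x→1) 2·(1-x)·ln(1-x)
This is a 0·∞ indeterminate form.

Rewrite 0·∞ as a quotient (0/0 or ∞/∞ form), then apply L'Hôpital's rule:
  lim(x→1) 2·(1-x)·ln(1-x) = 0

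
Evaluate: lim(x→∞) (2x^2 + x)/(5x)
This is an ∞/∞ indeterminate form.

Apply L'Hôpital's rule: differentiate numerator and denominator separately.
  f(x) = 2·x^2 + x   ⇒   f'(x) = 4·x + 1
  g(x) = 5·x   ⇒   g'(x) = 5
  lim(x→∞) f'(x)/g'(x) = lim(x→∞) (4·x + 1)/(5)
  = ∞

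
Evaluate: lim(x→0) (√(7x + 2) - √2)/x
This is a standard limit.

Factor or rationalize the expression:
  lim(x→0) (√(7x + 2) - √2)/x = 7·sqrt(2)/4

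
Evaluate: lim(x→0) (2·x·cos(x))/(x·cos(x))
This is a 0/0 indeterminate form.

Apply L'Hôpital's rule: differentiate numerator and denominator separately.
  f(x) = 2·x·cos(x)   ⇒   f'(x) = -2·x·sin(x) + 2·cos(x)
  g(x) = x·cos(x)   ⇒   g'(x) = -x·sin(x) + cos(x)
  lim(x→0) f'(x)/g'(x) = lim(x→0) (-2·x·sin(x) + 2·cos(x))/(-x·sin(x) + cos(x))
  = 2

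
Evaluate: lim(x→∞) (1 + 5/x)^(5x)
This is an exponential indeterminate form.

For exponential indeterminate forms, take the natural log:
  Let L = lim(x→∞) (1 + 5/x)^(5x)
  Then ln(L) = lim(x→∞) [exponent × ln(base)]
  Evaluate using L'Hôpital or standard limits, then exponentiate.
  L = e^(25)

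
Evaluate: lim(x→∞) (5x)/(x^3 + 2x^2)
This is an ∞/∞ indeterminate form.

Apply L'Hôpital's rule: differentiate numerator and denominator separately.
  f(x) = 5·x   ⇒   f'(x) = 5
  g(x) = x^3 + 2·x^2   ⇒   g'(x) = 3·x^2 + 4·x
  lim(x→∞) f'(x)/g'(x) = lim(x→∞) (5)/(3·x^2 + 4·x)
  = 0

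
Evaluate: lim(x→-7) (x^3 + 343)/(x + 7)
This is a standard limit.

Factor or rationalize the expression:
  lim(x→-7) (x^3 + 343)/(x + 7) = 147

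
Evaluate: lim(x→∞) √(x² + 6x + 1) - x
This is an ∞-∞ indeterminate form.

Combine fractions or rationalize to convert ∞-∞ to 0/0 form:
  lim(x→∞) √(x² + 6x + 1) - x = 3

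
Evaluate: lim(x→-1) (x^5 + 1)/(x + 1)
This is a standard limit.

Factor or rationalize the expression:
  lim(x→-1) (x^5 + 1)/(x + 1) = 5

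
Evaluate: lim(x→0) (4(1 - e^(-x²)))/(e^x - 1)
This is a 0/0 indeterminate form.

Apply L'Hôpital's rule: differentiate numerator and denominator separately.
  f(x) = 4 - 4·e^(-x^2)   ⇒   f'(x) = 8·x·e^(-x^2)
  g(x) = e^(x) - 1   ⇒   g'(x) = e^(x)
  lim(x→0) f'(x)/g'(x) = lim(x→0) (8·x·e^(-x^2))/(e^(x))
  = 0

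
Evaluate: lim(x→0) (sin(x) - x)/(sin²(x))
This is a 0/0 indeterminate form.

Apply L'Hôpital's rule: differentiate numerator and denominator separately.
  f(x) = -x + sin(x)   ⇒   f'(x) = cos(x) - 1
  g(x) = sin(x)^2   ⇒   g'(x) = 2·sin(x)·cos(x)
  lim(x→0) f'(x)/g'(x) = lim(x→0) (cos(x) - 1)/(2·sin(x)·cos(x))
  = 0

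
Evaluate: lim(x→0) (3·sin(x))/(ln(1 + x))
This is a 0/0 indeterminate form.

Apply L'Hôpital's rule: differentiate numerator and denominator separately.
  f(x) = 3·sin(x)   ⇒   f'(x) = 3·cos(x)
  g(x) = ln(x + 1)   ⇒   g'(x) = 1/(x + 1)
  lim(x→0) f'(x)/g'(x) = lim(x→0) (3·cos(x))/(1/(x + 1))
  = 3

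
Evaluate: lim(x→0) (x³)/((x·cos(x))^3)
This is a 0/0 indeterminate form.

Apply L'Hôpital's rule: differentiate numerator and denominator separately.
  f(x) = x^3   ⇒   f'(x) = 3·x^2
  g(x) = x^3·cos(x)^3   ⇒   g'(x) = -3·x^3·sin(x)·cos(x)^2 + 3·x^2·cos(x)^3
  lim(x→0) f'(x)/g'(x) = lim(x→0) (3·x^2)/(-3·x^3·sin(x)·cos(x)^2 + 3·x^2·cos(x)^3)
  = 1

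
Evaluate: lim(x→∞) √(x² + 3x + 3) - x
This is an ∞-∞ indeterminate form.

Combine fractions or rationalize to convert ∞-∞ to 0/0 form:
  lim(x→∞) √(x² + 3x + 3) - x = 3/2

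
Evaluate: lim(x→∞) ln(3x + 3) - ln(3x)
This is an ∞-∞ indeterminate form.

Combine fractions or rationalize to convert ∞-∞ to 0/0 form:
  lim(x→∞) ln(3x + 3) - ln(3x) = 0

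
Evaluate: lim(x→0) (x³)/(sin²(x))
This is a 0/0 indeterminate form.

Apply L'Hôpital's rule: differentiate numerator and denominator separately.
  f(x) = x^3   ⇒   f'(x) = 3·x^2
  g(x) = sin(x)^2   ⇒   g'(x) = 2·sin(x)·cos(x)
  lim(x→0) f'(x)/g'(x) = lim(x→0) (3·x^2)/(2·sin(x)·cos(x))
  = 0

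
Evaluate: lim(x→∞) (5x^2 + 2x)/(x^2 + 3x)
This is an ∞/∞ indeterminate form.

Apply L'Hôpital's rule: differentiate numerator and denominator separately.
  f(x) = 5·x^2 + 2·x   ⇒   f'(x) = 10·x + 2
  g(x) = x^2 + 3·x   ⇒   g'(x) = 2·x + 3
  lim(x→∞) f'(x)/g'(x) = lim(x→∞) (10·x + 2)/(2·x + 3)
  = 5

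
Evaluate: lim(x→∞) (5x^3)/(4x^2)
This is an ∞/∞ indeterminate form.

Apply L'Hôpital's rule: differentiate numerator and denominator separately.
  f(x) = 5·x^3   ⇒   f'(x) = 15·x^2
  g(x) = 4·x^2   ⇒   g'(x) = 8·x
  lim(x→∞) f'(x)/g'(x) = lim(x→∞) (15·x^2)/(8·x)
  = ∞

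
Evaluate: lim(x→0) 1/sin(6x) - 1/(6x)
This is an ∞-∞ indeterminate form.

Combine fractions or rationalize to convert ∞-∞ to 0/0 form:
  lim(x→0) 1/sin(6x) - 1/(6x) = 0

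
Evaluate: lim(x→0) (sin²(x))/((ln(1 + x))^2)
This is a 0/0 indeterminate form.

Apply L'Hôpital's rule: differentiate numerator and denominator separately.
  f(x) = sin(x)^2   ⇒   f'(x) = 2·sin(x)·cos(x)
  g(x) = ln(x + 1)^2   ⇒   g'(x) = 2·ln(x + 1)/(x + 1)
  lim(x→0) f'(x)/g'(x) = lim(x→0) (2·sin(x)·cos(x))/(2·ln(x + 1)/(x + 1))
  = 1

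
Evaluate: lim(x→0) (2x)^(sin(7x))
This is an exponential indeterminate form.

For exponential indeterminate forms, take the natural log:
  Let L = lim(x→0) (2x)^(sin(7x))
  Then ln(L) = lim(x→0) [exponent × ln(base)]
  Evaluate using L'Hôpital or standard limits, then exponentiate.
  L = 1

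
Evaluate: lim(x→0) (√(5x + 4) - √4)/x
This is a standard limit.

Factor or rationalize the expression:
  lim(x→0) (√(5x + 4) - √4)/x = 5/4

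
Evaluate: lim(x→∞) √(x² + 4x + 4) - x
This is an ∞-∞ indeterminate form.

Combine fractions or rationalize to convert ∞-∞ to 0/0 form:
  lim(x→∞) √(x² + 4x + 4) - x = 2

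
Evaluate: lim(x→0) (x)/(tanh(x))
This is a 0/0 indeterminate form.

Apply L'Hôpital's rule: differentiate numerator and denominator separately.
  f(x) = x   ⇒   f'(x) = 1
  g(x) = tanh(x)   ⇒   g'(x) = 1 - tanh(x)^2
  lim(x→0) f'(x)/g'(x) = lim(x→0) (1)/(1 - tanh(x)^2)
  = 1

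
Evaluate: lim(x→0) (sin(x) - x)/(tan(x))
This is a 0/0 indeterminate form.

Apply L'Hôpital's rule: differentiate numerator and denominator separately.
  f(x) = -x + sin(x)   ⇒   f'(x) = cos(x) - 1
  g(x) = tan(x)   ⇒   g'(x) = tan(x)^2 + 1
  lim(x→0) f'(x)/g'(x) = lim(x→0) (cos(x) - 1)/(tan(x)^2 + 1)
  = 0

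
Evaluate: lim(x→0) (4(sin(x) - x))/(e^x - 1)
This is a 0/0 indeterminate form.

Apply L'Hôpital's rule: differentiate numerator and denominator separately.
  f(x) = -4·x + 4·sin(x)   ⇒   f'(x) = 4·cos(x) - 4
  g(x) = e^(x) - 1   ⇒   g'(x) = e^(x)
  lim(x→0) f'(x)/g'(x) = lim(x→0) (4·cos(x) - 4)/(e^(x))
  = 0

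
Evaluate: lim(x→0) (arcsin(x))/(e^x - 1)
This is a 0/0 indeterminate form.

Apply L'Hôpital's rule: differentiate numerator and denominator separately.
  f(x) = asin(x)   ⇒   f'(x) = 1/sqrt(1 - x^2)
  g(x) = e^(x) - 1   ⇒   g'(x) = e^(x)
  lim(x→0) f'(x)/g'(x) = lim(x→0) (1/sqrt(1 - x^2))/(e^(x))
  = 1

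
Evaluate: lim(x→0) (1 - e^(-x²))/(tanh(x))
This is a 0/0 indeterminate form.

Apply L'Hôpital's rule: differentiate numerator and denominator separately.
  f(x) = 1 - e^(-x^2)   ⇒   f'(x) = 2·x·e^(-x^2)
  g(x) = tanh(x)   ⇒   g'(x) = 1 - tanh(x)^2
  lim(x→0) f'(x)/g'(x) = lim(x→0) (2·x·e^(-x^2))/(1 - tanh(x)^2)
  = 0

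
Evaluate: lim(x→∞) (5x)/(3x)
This is an ∞/∞ indeterminate form.

Apply L'Hôpital's rule: differentiate numerator and denominator separately.
  f(x) = 5·x   ⇒   f'(x) = 5
  g(x) = 3·x   ⇒   g'(x) = 3
  lim(x→∞) f'(x)/g'(x) = lim(x→∞) (5)/(3)
  = 5/3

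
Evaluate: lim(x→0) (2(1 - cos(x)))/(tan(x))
This is a 0/0 indeterminate form.

Apply L'Hôpital's rule: differentiate numerator and denominator separately.
  f(x) = 2 - 2·cos(x)   ⇒   f'(x) = 2·sin(x)
  g(x) = tan(x)   ⇒   g'(x) = tan(x)^2 + 1
  lim(x→0) f'(x)/g'(x) = lim(x→0) (2·sin(x))/(tan(x)^2 + 1)
  = 0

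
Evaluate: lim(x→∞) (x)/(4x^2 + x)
This is an ∞/∞ indeterminate form.

Apply L'Hôpital's rule: differentiate numerator and denominator separately.
  f(x) = x   ⇒   f'(x) = 1
  g(x) = 4·x^2 + x   ⇒   g'(x) = 8·x + 1
  lim(x→∞) f'(x)/g'(x) = lim(x→∞) (1)/(8·x + 1)
  = 0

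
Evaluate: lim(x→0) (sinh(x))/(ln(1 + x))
This is a 0/0 indeterminate form.

Apply L'Hôpital's rule: differentiate numerator and denominator separately.
  f(x) = sinh(x)   ⇒   f'(x) = cosh(x)
  g(x) = ln(x + 1)   ⇒   g'(x) = 1/(x + 1)
  lim(x→0) f'(x)/g'(x) = lim(x→0) (cosh(x))/(1/(x + 1))
  = 1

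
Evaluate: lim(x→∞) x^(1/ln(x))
This is an exponential indeterminate form.

For exponential indeterminate forms, take the natural log:
  Let L = lim(x→∞) x^(1/ln(x))
  Then ln(L) = lim(x→∞) [exponent × ln(base)]
  Evaluate using L'Hôpital or standard limits, then exponentiate.
  L = e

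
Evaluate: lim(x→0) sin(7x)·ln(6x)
This is a 0·∞ indeterminate form.

Rewrite 0·∞ as a quotient (0/0 or ∞/∞ form), then apply L'Hôpital's rule:
  lim(x→0) sin(7x)·ln(6x) = 0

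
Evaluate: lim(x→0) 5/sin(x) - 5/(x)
This is an ∞-∞ indeterminate form.

Combine fractions or rationalize to convert ∞-∞ to 0/0 form:
  lim(x→0) 5/sin(x) - 5/(x) = 0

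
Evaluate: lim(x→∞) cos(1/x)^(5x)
This is an exponential indeterminate form.

For exponential indeterminate forms, take the natural log:
  Let L = lim(x→∞) cos(1/x)^(5x)
  Then ln(L) = lim(x→∞) [exponent × ln(base)]
  Evaluate using L'Hôpital or standard limits, then exponentiate.
  L = 1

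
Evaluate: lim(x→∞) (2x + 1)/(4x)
This is an ∞/∞ indeterminate form.

Apply L'Hôpital's rule: differentiate numerator and denominator separately.
  f(x) = 2·x + 1   ⇒   f'(x) = 2
  g(x) = 4·x   ⇒   g'(x) = 4
  lim(x→∞) f'(x)/g'(x) = lim(x→∞) (2)/(4)
  = 1/2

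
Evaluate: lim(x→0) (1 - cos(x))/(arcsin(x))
This is a 0/0 indeterminate form.

Apply L'Hôpital's rule: differentiate numerator and denominator separately.
  f(x) = 1 - cos(x)   ⇒   f'(x) = sin(x)
  g(x) = asin(x)   ⇒   g'(x) = 1/sqrt(1 - x^2)
  lim(x→0) f'(x)/g'(x) = lim(x→0) (sin(x))/(1/sqrt(1 - x^2))
  = 0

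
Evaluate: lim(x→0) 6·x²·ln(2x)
This is a 0·∞ indeterminate form.

Rewrite 0·∞ as a quotient (0/0 or ∞/∞ form), then apply L'Hôpital's rule:
  lim(x→0) 6·x²·ln(2x) = 0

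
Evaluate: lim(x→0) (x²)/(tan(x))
This is a 0/0 indeterminate form.

Apply L'Hôpital's rule: differentiate numerator and denominator separately.
  f(x) = x^2   ⇒   f'(x) = 2·x
  g(x) = tan(x)   ⇒   g'(x) = tan(x)^2 + 1
  lim(x→0) f'(x)/g'(x) = lim(x→0) (2·x)/(tan(x)^2 + 1)
  = 0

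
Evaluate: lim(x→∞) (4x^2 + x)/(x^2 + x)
This is an ∞/∞ indeterminate form.

Apply L'Hôpital's rule: differentiate numerator and denominator separately.
  f(x) = 4·x^2 + x   ⇒   f'(x) = 8·x + 1
  g(x) = x^2 + x   ⇒   g'(x) = 2·x + 1
  lim(x→∞) f'(x)/g'(x) = lim(x→∞) (8·x + 1)/(2·x + 1)
  = 4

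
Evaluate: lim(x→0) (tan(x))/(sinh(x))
This is a 0/0 indeterminate form.

Apply L'Hôpital's rule: differentiate numerator and denominator separately.
  f(x) = tan(x)   ⇒   f'(x) = tan(x)^2 + 1
  g(x) = sinh(x)   ⇒   g'(x) = cosh(x)
  lim(x→0) f'(x)/g'(x) = lim(x→0) (tan(x)^2 + 1)/(cosh(x))
  = 1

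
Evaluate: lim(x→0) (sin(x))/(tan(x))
This is a 0/0 indeterminate form.

Apply L'Hôpital's rule: differentiate numerator and denominator separately.
  f(x) = sin(x)   ⇒   f'(x) = cos(x)
  g(x) = tan(x)   ⇒   g'(x) = tan(x)^2 + 1
  lim(x→0) f'(x)/g'(x) = lim(x→0) (cos(x))/(tan(x)^2 + 1)
  = 1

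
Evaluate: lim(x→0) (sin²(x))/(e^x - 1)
This is a 0/0 indeterminate form.

Apply L'Hôpital's rule: differentiate numerator and denominator separately.
  f(x) = sin(x)^2   ⇒   f'(x) = 2·sin(x)·cos(x)
  g(x) = e^(x) - 1   ⇒   g'(x) = e^(x)
  lim(x→0) f'(x)/g'(x) = lim(x→0) (2·sin(x)·cos(x))/(e^(x))
  = 0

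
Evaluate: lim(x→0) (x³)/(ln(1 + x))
This is a 0/0 indeterminate form.

Apply L'Hôpital's rule: differentiate numerator and denominator separately.
  f(x) = x^3   ⇒   f'(x) = 3·x^2
  g(x) = ln(x + 1)   ⇒   g'(x) = 1/(x + 1)
  lim(x→0) f'(x)/g'(x) = lim(x→0) (3·x^2)/(1/(x + 1))
  = 0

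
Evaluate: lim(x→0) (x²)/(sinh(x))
This is a 0/0 indeterminate form.

Apply L'Hôpital's rule: differentiate numerator and denominator separately.
  f(x) = x^2   ⇒   f'(x) = 2·x
  g(x) = sinh(x)   ⇒   g'(x) = cosh(x)
  lim(x→0) f'(x)/g'(x) = lim(x→0) (2·x)/(cosh(x))
  = 0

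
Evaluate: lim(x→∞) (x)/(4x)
This is an ∞/∞ indeterminate form.

Apply L'Hôpital's rule: differentiate numerator and denominator separately.
  f(x) = x   ⇒   f'(x) = 1
  g(x) = 4·x   ⇒   g'(x) = 4
  lim(x→∞) f'(x)/g'(x) = lim(x→∞) (1)/(4)
  = 1/4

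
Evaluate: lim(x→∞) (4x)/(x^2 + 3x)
This is an ∞/∞ indeterminate form.

Apply L'Hôpital's rule: differentiate numerator and denominator separately.
  f(x) = 4·x   ⇒   f'(x) = 4
  g(x) = x^2 + 3·x   ⇒   g'(x) = 2·x + 3
  lim(x→∞) f'(x)/g'(x) = lim(x→∞) (4)/(2·x + 3)
  = 0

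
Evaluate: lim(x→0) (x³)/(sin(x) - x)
This is a 0/0 indeterminate form.

Apply L'Hôpital's rule: differentiate numerator and denominator separately.
  f(x) = x^3   ⇒   f'(x) = 3·x^2
  g(x) = -x + sin(x)   ⇒   g'(x) = cos(x) - 1
  lim(x→0) f'(x)/g'(x) = lim(x→0) (3·x^2)/(cos(x) - 1)
  = -6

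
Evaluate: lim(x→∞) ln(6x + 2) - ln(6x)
This is an ∞-∞ indeterminate form.

Combine fractions or rationalize to convert ∞-∞ to 0/0 form:
  lim(x→∞) ln(6x + 2) - ln(6x) = 0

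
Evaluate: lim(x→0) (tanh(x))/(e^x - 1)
This is a 0/0 indeterminate form.

Apply L'Hôpital's rule: differentiate numerator and denominator separately.
  f(x) = tanh(x)   ⇒   f'(x) = 1 - tanh(x)^2
  g(x) = e^(x) - 1   ⇒   g'(x) = e^(x)
  lim(x→0) f'(x)/g'(x) = lim(x→0) (1 - tanh(x)^2)/(e^(x))
  = 1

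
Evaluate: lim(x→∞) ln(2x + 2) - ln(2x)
This is an ∞-∞ indeterminate form.

Combine fractions or rationalize to convert ∞-∞ to 0/0 form:
  lim(x→∞) ln(2x + 2) - ln(2x) = 0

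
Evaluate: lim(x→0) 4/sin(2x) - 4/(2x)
This is an ∞-∞ indeterminate form.

Combine fractions or rationalize to convert ∞-∞ to 0/0 form:
  lim(x→0) 4/sin(2x) - 4/(2x) = 0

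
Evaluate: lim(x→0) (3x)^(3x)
This is an exponential indeterminate form.

For exponential indeterminate forms, take the natural log:
  Let L = lim(x→0) (3x)^(3x)
  Then ln(L) = lim(x→0) [exponent × ln(base)]
  Evaluate using L'Hôpital or standard limits, then exponentiate.
  L = 1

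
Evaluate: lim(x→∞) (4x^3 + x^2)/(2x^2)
This is an ∞/∞ indeterminate form.

Apply L'Hôpital's rule: differentiate numerator and denominator separately.
  f(x) = 4·x^3 + x^2   ⇒   f'(x) = 12·x^2 + 2·x
  g(x) = 2·x^2   ⇒   g'(x) = 4·x
  lim(x→∞) f'(x)/g'(x) = lim(x→∞) (12·x^2 + 2·x)/(4·x)
  = ∞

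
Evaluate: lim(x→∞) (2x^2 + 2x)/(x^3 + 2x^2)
This is an ∞/∞ indeterminate form.

Apply L'Hôpital's rule: differentiate numerator and denominator separately.
  f(x) = 2·x^2 + 2·x   ⇒   f'(x) = 4·x + 2
  g(x) = x^3 + 2·x^2   ⇒   g'(x) = 3·x^2 + 4·x
  lim(x→∞) f'(x)/g'(x) = lim(x→∞) (4·x + 2)/(3·x^2 + 4·x)
  = 0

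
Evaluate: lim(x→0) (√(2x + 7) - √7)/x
This is a standard limit.

Factor or rationalize the expression:
  lim(x→0) (√(2x + 7) - √7)/x = sqrt(7)/7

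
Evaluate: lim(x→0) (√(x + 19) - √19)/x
This is a standard limit.

Factor or rationalize the expression:
  lim(x→0) (√(x + 19) - √19)/x = sqrt(19)/38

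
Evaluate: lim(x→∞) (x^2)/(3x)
This is an ∞/∞ indeterminate form.

Apply L'Hôpital's rule: differentiate numerator and denominator separately.
  f(x) = x^2   ⇒   f'(x) = 2·x
  g(x) = 3·x   ⇒   g'(x) = 3
  lim(x→∞) f'(x)/g'(x) = lim(x→∞) (2·x)/(3)
  = ∞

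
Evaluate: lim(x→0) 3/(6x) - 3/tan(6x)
This is an ∞-∞ indeterminate form.

Combine fractions or rationalize to convert ∞-∞ to 0/0 form:
  lim(x→0) 3/(6x) - 3/tan(6x) = 0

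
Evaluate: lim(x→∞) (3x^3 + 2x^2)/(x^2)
This is an ∞/∞ indeterminate form.

Apply L'Hôpital's rule: differentiate numerator and denominator separately.
  f(x) = 3·x^3 + 2·x^2   ⇒   f'(x) = 9·x^2 + 4·x
  g(x) = x^2   ⇒   g'(x) = 2·x
  lim(x→∞) f'(x)/g'(x) = lim(x→∞) (9·x^2 + 4·x)/(2·x)
  = ∞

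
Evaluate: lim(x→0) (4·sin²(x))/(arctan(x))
This is a 0/0 indeterminate form.

Apply L'Hôpital's rule: differentiate numerator and denominator separately.
  f(x) = 4·sin(x)^2   ⇒   f'(x) = 8·sin(x)·cos(x)
  g(x) = atan(x)   ⇒   g'(x) = 1/(x^2 + 1)
  lim(x→0) f'(x)/g'(x) = lim(x→0) (8·sin(x)·cos(x))/(1/(x^2 + 1))
  = 0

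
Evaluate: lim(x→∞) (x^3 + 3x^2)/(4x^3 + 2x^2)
This is an ∞/∞ indeterminate form.

Apply L'Hôpital's rule: differentiate numerator and denominator separately.
  f(x) = x^3 + 3·x^2   ⇒   f'(x) = 3·x^2 + 6·x
  g(x) = 4·x^3 + 2·x^2   ⇒   g'(x) = 12·x^2 + 4·x
  lim(x→∞) f'(x)/g'(x) = lim(x→∞) (3·x^2 + 6·x)/(12·x^2 + 4·x)
  = 1/4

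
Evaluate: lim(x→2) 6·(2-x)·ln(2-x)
This is a 0·∞ indeterminate form.

Rewrite 0·∞ as a quotient (0/0 or ∞/∞ form), then apply L'Hôpital's rule:
  lim(x→2) 6·(2-x)·ln(2-x) = 0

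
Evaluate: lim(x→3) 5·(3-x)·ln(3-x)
This is a 0·∞ indeterminate form.

Rewrite 0·∞ as a quotient (0/0 or ∞/∞ form), then apply L'Hôpital's rule:
  lim(x→3) 5·(3-x)·ln(3-x) = 0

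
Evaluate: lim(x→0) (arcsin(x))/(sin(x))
This is a 0/0 indeterminate form.

Apply L'Hôpital's rule: differentiate numerator and denominator separately.
  f(x) = asin(x)   ⇒   f'(x) = 1/sqrt(1 - x^2)
  g(x) = sin(x)   ⇒   g'(x) = cos(x)
  lim(x→0) f'(x)/g'(x) = lim(x→0) (1/sqrt(1 - x^2))/(cos(x))
  = 1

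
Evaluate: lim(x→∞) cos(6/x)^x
This is an exponential indeterminate form.

For exponential indeterminate forms, take the natural log:
  Let L = lim(x→∞) cos(6/x)^x
  Then ln(L) = lim(x→∞) [exponent × ln(base)]
  Evaluate using L'Hôpital or standard limits, then exponentiate.
  L = 1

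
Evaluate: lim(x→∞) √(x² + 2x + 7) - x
This is an ∞-∞ indeterminate form.

Combine fractions or rationalize to convert ∞-∞ to 0/0 form:
  lim(x→∞) √(x² + 2x + 7) - x = 1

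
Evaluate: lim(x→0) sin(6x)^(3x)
This is an exponential indeterminate form.

For exponential indeterminate forms, take the natural log:
  Let L = lim(x→0) sin(6x)^(3x)
  Then ln(L) = lim(x→0) [exponent × ln(base)]
  Evaluate using L'Hôpital or standard limits, then exponentiate.
  L = 1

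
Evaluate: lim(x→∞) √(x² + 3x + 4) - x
This is an ∞-∞ indeterminate form.

Combine fractions or rationalize to convert ∞-∞ to 0/0 form:
  lim(x→∞) √(x² + 3x + 4) - x = 3/2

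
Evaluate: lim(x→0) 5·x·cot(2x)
This is a 0·∞ indeterminate form.

Rewrite 0·∞ as a quotient (0/0 or ∞/∞ form), then apply L'Hôpital's rule:
  lim(x→0) 5·x·cot(2x) = 5/2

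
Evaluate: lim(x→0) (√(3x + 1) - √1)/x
This is a standard limit.

Factor or rationalize the expression:
  lim(x→0) (√(3x + 1) - √1)/x = 3/2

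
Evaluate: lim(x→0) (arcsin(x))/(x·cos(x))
This is a 0/0 indeterminate form.

Apply L'Hôpital's rule: differentiate numerator and denominator separately.
  f(x) = asin(x)   ⇒   f'(x) = 1/sqrt(1 - x^2)
  g(x) = x·cos(x)   ⇒   g'(x) = -x·sin(x) + cos(x)
  lim(x→0) f'(x)/g'(x) = lim(x→0) (1/sqrt(1 - x^2))/(-x·sin(x) + cos(x))
  = 1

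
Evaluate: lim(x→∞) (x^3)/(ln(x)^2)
This is an ∞/∞ indeterminate form.

Apply L'Hôpital's rule: differentiate numerator and denominator separately.
  f(x) = x^3   ⇒   f'(x) = 3·x^2
  g(x) = ln(x)^2   ⇒   g'(x) = 2·ln(x)/x
  lim(x→∞) f'(x)/g'(x) = lim(x→∞) (3·x^2)/(2·ln(x)/x)
  = ∞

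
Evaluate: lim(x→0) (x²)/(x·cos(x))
This is a 0/0 indeterminate form.

Apply L'Hôpital's rule: differentiate numerator and denominator separately.
  f(x) = x^2   ⇒   f'(x) = 2·x
  g(x) = x·cos(x)   ⇒   g'(x) = -x·sin(x) + cos(x)
  lim(x→0) f'(x)/g'(x) = lim(x→0) (2·x)/(-x·sin(x) + cos(x))
  = 0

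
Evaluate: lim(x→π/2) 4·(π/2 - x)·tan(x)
This is a 0·∞ indeterminate form.

Rewrite 0·∞ as a quotient (0/0 or ∞/∞ form), then apply L'Hôpital's rule:
  lim(x→π/2) 4·(π/2 - x)·tan(x) = 4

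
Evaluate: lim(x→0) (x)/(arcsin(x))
This is a 0/0 indeterminate form.

Apply L'Hôpital's rule: differentiate numerator and denominator separately.
  f(x) = x   ⇒   f'(x) = 1
  g(x) = asin(x)   ⇒   g'(x) = 1/sqrt(1 - x^2)
  lim(x→0) f'(x)/g'(x) = lim(x→0) (1)/(1/sqrt(1 - x^2))
  = 1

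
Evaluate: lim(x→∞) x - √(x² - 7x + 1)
This is an ∞-∞ indeterminate form.

Combine fractions or rationalize to convert ∞-∞ to 0/0 form:
  lim(x→∞) x - √(x² - 7x + 1) = 7/2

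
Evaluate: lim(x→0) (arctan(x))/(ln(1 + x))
This is a 0/0 indeterminate form.

Apply L'Hôpital's rule: differentiate numerator and denominator separately.
  f(x) = atan(x)   ⇒   f'(x) = 1/(x^2 + 1)
  g(x) = ln(x + 1)   ⇒   g'(x) = 1/(x + 1)
  lim(x→0) f'(x)/g'(x) = lim(x→0) (1/(x^2 + 1))/(1/(x + 1))
  = 1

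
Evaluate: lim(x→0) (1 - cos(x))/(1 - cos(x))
This is a 0/0 indeterminate form.

Apply L'Hôpital's rule: differentiate numerator and denominator separately.
  f(x) = 1 - cos(x)   ⇒   f'(x) = sin(x)
  g(x) = 1 - cos(x)   ⇒   g'(x) = sin(x)
  lim(x→0) f'(x)/g'(x) = lim(x→0) (sin(x))/(sin(x))
  = 1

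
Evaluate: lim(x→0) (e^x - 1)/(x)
This is a 0/0 indeterminate form.

Apply L'Hôpital's rule: differentiate numerator and denominator separately.
  f(x) = e^(x) - 1   ⇒   f'(x) = e^(x)
  g(x) = x   ⇒   g'(x) = 1
  lim(x→0) f'(x)/g'(x) = lim(x→0) (e^(x))/(1)
  = 1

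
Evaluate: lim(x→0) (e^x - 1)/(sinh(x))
This is a 0/0 indeterminate form.

Apply L'Hôpital's rule: differentiate numerator and denominator separately.
  f(x) = e^(x) - 1   ⇒   f'(x) = e^(x)
  g(x) = sinh(x)   ⇒   g'(x) = cosh(x)
  lim(x→0) f'(x)/g'(x) = lim(x→0) (e^(x))/(cosh(x))
  = 1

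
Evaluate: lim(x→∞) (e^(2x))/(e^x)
This is an ∞/∞ indeterminate form.

Apply L'Hôpital's rule: differentiate numerator and denominator separately.
  f(x) = e^(2·x)   ⇒   f'(x) = 2·e^(2·x)
  g(x) = e^(x)   ⇒   g'(x) = e^(x)
  lim(x→∞) f'(x)/g'(x) = lim(x→∞) (2·e^(2·x))/(e^(x))
  = ∞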